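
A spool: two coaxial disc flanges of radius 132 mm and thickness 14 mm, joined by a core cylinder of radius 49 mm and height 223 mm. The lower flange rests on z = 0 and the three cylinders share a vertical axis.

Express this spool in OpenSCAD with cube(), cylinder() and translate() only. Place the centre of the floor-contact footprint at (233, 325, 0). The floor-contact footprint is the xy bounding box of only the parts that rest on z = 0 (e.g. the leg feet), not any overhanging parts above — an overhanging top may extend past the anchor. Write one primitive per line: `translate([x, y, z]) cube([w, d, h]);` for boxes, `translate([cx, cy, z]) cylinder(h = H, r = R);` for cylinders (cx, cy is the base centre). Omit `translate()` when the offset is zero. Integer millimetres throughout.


translate([233, 325, 0]) cylinder(h = 14, r = 132);
translate([233, 325, 14]) cylinder(h = 223, r = 49);
translate([233, 325, 237]) cylinder(h = 14, r = 132);


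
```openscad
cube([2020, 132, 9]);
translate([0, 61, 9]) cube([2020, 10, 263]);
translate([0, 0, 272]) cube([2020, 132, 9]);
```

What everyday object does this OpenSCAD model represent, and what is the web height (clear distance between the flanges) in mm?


An I-beam. The web height is 263 mm.

Two wide flanges with a thin centred web — an I-beam. Overall 281 mm minus two 9 mm flanges gives a web of 281 − 2·9 = 263 mm.


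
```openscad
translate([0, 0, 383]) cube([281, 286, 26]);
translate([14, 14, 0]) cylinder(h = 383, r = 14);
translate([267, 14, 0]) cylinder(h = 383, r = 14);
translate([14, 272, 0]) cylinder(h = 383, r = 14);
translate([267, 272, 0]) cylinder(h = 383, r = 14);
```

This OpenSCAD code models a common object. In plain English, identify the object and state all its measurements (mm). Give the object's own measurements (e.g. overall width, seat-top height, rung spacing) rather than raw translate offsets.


A simple wooden stool: a rectangular seat 281 mm (x) by 286 mm (y), 26 mm thick, top face at z = 409 mm, on four round legs, each 28 mm in diameter. The legs rest on z = 0, each leg's axis is inset half a diameter from the nearest pair of seat edges (so the leg's bounding box is flush with the corner).


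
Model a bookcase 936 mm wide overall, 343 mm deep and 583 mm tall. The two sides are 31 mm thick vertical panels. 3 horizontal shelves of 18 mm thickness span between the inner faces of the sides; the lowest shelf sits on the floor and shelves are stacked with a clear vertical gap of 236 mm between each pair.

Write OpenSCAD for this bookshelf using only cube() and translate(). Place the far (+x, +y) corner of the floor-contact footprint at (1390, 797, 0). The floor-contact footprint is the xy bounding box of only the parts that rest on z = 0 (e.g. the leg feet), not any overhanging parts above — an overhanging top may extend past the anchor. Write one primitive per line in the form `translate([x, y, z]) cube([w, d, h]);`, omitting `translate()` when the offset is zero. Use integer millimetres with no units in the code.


translate([454, 454, 0]) cube([31, 343, 583]);
translate([1359, 454, 0]) cube([31, 343, 583]);
translate([485, 454, 0]) cube([874, 343, 18]);
translate([485, 454, 254]) cube([874, 343, 18]);
translate([485, 454, 508]) cube([874, 343, 18]);


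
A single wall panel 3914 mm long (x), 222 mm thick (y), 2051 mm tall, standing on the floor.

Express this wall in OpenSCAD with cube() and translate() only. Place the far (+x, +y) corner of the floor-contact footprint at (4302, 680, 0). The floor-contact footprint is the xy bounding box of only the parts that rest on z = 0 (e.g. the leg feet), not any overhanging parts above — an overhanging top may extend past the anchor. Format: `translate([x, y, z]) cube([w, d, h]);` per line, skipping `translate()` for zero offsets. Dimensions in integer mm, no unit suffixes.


translate([388, 458, 0]) cube([3914, 222, 2051]);


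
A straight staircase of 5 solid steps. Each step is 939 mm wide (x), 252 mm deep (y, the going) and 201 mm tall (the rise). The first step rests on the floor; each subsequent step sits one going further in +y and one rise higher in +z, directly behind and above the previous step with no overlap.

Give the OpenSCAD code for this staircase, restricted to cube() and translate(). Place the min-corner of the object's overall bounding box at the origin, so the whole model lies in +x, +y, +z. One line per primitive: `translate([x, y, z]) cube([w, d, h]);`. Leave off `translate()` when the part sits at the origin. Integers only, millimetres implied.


cube([939, 252, 201]);
translate([0, 252, 201]) cube([939, 252, 201]);
translate([0, 504, 402]) cube([939, 252, 201]);
translate([0, 756, 603]) cube([939, 252, 201]);
translate([0, 1008, 804]) cube([939, 252, 201]);


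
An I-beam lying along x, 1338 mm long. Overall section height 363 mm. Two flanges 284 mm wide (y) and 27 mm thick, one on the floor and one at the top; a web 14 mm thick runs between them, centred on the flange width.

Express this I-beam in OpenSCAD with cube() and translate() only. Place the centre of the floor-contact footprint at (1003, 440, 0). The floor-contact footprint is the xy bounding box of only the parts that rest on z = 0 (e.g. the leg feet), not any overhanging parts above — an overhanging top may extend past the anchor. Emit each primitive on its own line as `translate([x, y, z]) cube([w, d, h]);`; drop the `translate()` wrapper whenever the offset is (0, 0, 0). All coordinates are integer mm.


translate([334, 298, 0]) cube([1338, 284, 27]);
translate([334, 433, 27]) cube([1338, 14, 309]);
translate([334, 298, 336]) cube([1338, 284, 27]);


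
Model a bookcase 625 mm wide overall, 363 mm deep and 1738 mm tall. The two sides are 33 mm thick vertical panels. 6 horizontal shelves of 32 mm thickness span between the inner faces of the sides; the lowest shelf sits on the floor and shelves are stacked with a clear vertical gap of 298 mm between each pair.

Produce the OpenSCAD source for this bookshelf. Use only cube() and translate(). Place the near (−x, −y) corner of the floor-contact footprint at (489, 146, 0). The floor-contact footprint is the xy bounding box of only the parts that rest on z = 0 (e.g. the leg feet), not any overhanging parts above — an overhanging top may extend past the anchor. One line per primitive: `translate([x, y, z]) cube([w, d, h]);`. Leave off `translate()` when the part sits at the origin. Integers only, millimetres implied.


translate([489, 146, 0]) cube([33, 363, 1738]);
translate([1081, 146, 0]) cube([33, 363, 1738]);
translate([522, 146, 0]) cube([559, 363, 32]);
translate([522, 146, 330]) cube([559, 363, 32]);
translate([522, 146, 660]) cube([559, 363, 32]);
translate([522, 146, 990]) cube([559, 363, 32]);
translate([522, 146, 1320]) cube([559, 363, 32]);
translate([522, 146, 1650]) cube([559, 363, 32]);


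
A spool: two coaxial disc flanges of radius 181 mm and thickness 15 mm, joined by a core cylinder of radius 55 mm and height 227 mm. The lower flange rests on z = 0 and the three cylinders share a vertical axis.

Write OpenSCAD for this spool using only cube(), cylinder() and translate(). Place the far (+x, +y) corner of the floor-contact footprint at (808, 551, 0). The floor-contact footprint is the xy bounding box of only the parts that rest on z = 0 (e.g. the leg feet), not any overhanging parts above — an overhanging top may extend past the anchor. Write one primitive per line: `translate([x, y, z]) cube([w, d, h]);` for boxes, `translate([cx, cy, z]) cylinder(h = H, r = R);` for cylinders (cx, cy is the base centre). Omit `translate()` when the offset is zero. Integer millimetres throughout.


translate([627, 370, 0]) cylinder(h = 15, r = 181);
translate([627, 370, 15]) cylinder(h = 227, r = 55);
translate([627, 370, 242]) cylinder(h = 15, r = 181);


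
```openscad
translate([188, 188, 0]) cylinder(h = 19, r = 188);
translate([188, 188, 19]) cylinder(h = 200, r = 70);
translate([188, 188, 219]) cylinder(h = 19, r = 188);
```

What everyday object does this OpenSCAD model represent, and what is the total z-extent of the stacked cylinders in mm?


A spool. The overall height is 238 mm.

Three coaxial cylinders, large–small–large — a spool. Two 19 mm flanges and a 200 mm core give 19 + 200 + 19 = 238 mm.


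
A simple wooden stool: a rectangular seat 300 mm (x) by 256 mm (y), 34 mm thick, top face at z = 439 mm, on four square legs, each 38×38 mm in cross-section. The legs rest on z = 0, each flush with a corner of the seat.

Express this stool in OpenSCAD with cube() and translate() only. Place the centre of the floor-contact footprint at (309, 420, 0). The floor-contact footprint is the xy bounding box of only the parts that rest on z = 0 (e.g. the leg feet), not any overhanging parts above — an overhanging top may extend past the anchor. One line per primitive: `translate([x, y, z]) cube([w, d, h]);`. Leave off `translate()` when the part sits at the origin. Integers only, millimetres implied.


// leg_h = 439 - 34 = 405
translate([159, 292, 405]) cube([300, 256, 34]);
translate([159, 292, 0]) cube([38, 38, 405]);
translate([421, 292, 0]) cube([38, 38, 405]);
translate([159, 510, 0]) cube([38, 38, 405]);
translate([421, 510, 0]) cube([38, 38, 405]);


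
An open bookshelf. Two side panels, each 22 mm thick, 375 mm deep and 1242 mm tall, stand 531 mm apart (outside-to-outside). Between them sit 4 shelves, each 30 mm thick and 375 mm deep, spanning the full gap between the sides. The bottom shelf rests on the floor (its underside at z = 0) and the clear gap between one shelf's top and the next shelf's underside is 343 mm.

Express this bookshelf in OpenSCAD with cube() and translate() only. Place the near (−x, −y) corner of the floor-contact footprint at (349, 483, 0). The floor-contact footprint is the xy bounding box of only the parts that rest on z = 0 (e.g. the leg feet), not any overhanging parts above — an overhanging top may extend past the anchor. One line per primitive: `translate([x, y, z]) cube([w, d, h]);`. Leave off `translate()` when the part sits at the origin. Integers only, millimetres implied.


translate([349, 483, 0]) cube([22, 375, 1242]);
translate([858, 483, 0]) cube([22, 375, 1242]);
translate([371, 483, 0]) cube([487, 375, 30]);
translate([371, 483, 373]) cube([487, 375, 30]);
translate([371, 483, 746]) cube([487, 375, 30]);
translate([371, 483, 1119]) cube([487, 375, 30]);


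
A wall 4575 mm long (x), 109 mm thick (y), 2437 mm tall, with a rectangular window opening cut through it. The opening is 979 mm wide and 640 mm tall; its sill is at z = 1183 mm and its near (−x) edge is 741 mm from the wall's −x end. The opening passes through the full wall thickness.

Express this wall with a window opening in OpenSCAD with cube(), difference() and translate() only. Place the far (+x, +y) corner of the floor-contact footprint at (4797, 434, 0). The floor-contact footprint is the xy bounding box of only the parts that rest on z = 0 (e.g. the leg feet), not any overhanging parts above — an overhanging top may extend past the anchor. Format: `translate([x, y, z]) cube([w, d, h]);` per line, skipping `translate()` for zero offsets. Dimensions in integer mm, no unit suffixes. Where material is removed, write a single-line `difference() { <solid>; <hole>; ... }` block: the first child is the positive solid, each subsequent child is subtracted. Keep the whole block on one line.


difference() { translate([222, 325, 0]) cube([4575, 109, 2437]); translate([963, 325, 1183]) cube([979, 109, 640]); }


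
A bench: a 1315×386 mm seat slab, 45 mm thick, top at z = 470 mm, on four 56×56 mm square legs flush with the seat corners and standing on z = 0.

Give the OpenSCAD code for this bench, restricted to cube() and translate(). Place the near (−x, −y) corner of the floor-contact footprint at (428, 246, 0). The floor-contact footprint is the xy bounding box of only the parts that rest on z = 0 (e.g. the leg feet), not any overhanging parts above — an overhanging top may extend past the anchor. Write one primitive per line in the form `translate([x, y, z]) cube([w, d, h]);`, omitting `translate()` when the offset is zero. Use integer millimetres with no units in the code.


// leg_h = 470 − 45 = 425
translate([428, 246, 425]) cube([1315, 386, 45]);
translate([428, 246, 0]) cube([56, 56, 425]);
translate([428, 576, 0]) cube([56, 56, 425]);
translate([1687, 246, 0]) cube([56, 56, 425]);
translate([1687, 576, 0]) cube([56, 56, 425]);


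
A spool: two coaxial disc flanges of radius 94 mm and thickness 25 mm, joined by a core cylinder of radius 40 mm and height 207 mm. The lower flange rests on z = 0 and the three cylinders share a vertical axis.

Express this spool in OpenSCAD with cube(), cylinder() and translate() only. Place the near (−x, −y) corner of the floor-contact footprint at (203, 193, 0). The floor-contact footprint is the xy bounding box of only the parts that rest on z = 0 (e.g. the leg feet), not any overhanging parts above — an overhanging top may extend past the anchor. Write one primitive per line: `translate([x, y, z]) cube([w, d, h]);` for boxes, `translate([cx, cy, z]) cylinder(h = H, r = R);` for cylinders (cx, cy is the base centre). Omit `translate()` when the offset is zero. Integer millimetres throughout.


translate([297, 287, 0]) cylinder(h = 25, r = 94);
translate([297, 287, 25]) cylinder(h = 207, r = 40);
translate([297, 287, 232]) cylinder(h = 25, r = 94);


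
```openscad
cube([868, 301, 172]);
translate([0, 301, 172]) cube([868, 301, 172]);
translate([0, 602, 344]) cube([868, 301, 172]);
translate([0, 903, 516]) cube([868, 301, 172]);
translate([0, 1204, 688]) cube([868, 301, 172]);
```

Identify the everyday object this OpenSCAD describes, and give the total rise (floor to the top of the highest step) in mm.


A staircase. The total rise is 860 mm.

5 identical blocks, each offset up and back from the previous — a staircase. Each step is 172 mm tall and there are 5 of them, so the total rise is 5 × 172 = 860 mm.


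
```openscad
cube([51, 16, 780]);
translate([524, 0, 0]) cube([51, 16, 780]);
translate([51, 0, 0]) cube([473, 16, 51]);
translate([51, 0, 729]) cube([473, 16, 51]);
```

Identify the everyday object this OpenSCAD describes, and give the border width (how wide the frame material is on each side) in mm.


A picture frame. The border width is 51 mm.

Four thin pieces enclosing a rectangular opening — a picture frame. The two full-height stiles are 780 mm tall; the top rail sits at z = 729 and is 51 mm tall, so the border above the opening is 780 − 729 = 51 mm, matching the stile x-width.


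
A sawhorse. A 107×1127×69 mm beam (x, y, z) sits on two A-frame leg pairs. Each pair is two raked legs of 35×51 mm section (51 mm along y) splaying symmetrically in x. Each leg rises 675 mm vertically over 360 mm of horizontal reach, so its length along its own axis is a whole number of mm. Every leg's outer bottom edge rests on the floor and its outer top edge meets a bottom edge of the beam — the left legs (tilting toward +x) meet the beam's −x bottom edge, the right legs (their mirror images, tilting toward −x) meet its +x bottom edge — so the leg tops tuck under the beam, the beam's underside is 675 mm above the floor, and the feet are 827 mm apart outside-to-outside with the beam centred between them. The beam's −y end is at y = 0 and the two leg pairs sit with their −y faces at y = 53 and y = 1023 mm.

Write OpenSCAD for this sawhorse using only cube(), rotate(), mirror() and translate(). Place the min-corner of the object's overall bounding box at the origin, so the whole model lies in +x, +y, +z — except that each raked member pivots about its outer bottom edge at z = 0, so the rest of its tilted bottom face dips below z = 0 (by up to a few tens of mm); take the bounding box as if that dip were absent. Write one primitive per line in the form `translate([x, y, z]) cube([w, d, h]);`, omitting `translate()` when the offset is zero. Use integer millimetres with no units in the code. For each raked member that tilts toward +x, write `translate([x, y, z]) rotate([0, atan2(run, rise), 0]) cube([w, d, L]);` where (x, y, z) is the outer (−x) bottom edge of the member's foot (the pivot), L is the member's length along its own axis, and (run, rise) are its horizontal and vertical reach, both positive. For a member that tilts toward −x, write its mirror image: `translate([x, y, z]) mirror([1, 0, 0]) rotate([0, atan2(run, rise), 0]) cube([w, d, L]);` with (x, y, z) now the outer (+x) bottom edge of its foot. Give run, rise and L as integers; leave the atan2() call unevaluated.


translate([360, 0, 675]) cube([107, 1127, 69]);
translate([0, 53, 0]) rotate([0, atan2(360, 675), 0]) cube([35, 51, 765]);
translate([827, 53, 0]) mirror([1, 0, 0]) rotate([0, atan2(360, 675), 0]) cube([35, 51, 765]);
translate([0, 1023, 0]) rotate([0, atan2(360, 675), 0]) cube([35, 51, 765]);
translate([827, 1023, 0]) mirror([1, 0, 0]) rotate([0, atan2(360, 675), 0]) cube([35, 51, 765]);


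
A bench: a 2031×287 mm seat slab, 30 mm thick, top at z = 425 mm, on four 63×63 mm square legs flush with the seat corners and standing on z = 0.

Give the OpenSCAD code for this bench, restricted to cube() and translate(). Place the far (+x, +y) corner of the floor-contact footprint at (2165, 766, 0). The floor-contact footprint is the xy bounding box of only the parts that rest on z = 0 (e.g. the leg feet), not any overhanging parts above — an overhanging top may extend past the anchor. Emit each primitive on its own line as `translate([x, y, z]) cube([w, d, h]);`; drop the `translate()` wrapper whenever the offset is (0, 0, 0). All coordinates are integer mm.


// leg_h = 425 − 30 = 395
translate([134, 479, 395]) cube([2031, 287, 30]);
translate([134, 479, 0]) cube([63, 63, 395]);
translate([134, 703, 0]) cube([63, 63, 395]);
translate([2102, 479, 0]) cube([63, 63, 395]);
translate([2102, 703, 0]) cube([63, 63, 395]);


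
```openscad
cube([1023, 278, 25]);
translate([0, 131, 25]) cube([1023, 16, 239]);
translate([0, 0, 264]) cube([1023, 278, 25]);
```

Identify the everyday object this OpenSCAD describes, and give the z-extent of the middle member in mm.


An I-beam. The web height is 239 mm.

Two wide flanges with a thin centred web — an I-beam. Overall 289 mm minus two 25 mm flanges gives a web of 289 − 2·25 = 239 mm.


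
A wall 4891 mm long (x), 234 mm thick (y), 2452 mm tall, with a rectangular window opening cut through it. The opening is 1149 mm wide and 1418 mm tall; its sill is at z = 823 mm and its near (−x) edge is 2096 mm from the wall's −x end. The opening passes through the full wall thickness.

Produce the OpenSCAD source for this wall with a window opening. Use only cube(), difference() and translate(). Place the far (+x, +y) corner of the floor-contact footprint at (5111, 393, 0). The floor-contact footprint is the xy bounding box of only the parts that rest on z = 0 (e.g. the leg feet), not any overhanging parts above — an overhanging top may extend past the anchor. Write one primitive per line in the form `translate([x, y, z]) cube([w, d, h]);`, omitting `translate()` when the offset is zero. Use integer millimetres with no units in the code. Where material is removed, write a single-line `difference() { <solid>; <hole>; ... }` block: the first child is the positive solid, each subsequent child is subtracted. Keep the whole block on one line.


difference() { translate([220, 159, 0]) cube([4891, 234, 2452]); translate([2316, 159, 823]) cube([1149, 234, 1418]); }


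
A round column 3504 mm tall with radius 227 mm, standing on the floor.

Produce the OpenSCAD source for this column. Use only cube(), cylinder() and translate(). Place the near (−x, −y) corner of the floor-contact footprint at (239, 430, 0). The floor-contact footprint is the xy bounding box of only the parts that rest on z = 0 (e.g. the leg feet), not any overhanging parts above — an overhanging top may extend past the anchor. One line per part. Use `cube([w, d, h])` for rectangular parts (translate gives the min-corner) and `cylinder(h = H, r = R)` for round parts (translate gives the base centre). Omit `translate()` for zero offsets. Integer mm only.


translate([466, 657, 0]) cylinder(h = 3504, r = 227);


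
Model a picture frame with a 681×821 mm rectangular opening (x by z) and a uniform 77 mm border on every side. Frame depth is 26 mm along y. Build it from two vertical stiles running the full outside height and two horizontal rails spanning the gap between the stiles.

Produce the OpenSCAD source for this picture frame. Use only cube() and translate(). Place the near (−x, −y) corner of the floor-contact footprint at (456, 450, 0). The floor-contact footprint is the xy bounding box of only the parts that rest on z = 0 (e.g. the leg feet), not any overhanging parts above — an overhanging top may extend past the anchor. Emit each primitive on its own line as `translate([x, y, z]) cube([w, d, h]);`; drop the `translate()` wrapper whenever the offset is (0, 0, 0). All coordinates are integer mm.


translate([456, 450, 0]) cube([77, 26, 975]);
translate([1214, 450, 0]) cube([77, 26, 975]);
translate([533, 450, 0]) cube([681, 26, 77]);
translate([533, 450, 898]) cube([681, 26, 77]);


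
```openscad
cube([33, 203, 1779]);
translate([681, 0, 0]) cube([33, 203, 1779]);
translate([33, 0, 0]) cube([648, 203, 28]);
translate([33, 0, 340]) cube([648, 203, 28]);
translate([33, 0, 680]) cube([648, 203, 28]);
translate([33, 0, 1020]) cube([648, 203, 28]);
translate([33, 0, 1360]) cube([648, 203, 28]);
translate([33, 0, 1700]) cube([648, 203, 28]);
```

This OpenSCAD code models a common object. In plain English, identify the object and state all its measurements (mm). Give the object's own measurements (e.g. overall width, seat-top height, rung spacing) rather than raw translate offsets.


An open bookshelf. Two side panels, each 33 mm thick, 203 mm deep and 1779 mm tall, stand 714 mm apart (outside-to-outside). Between them sit 6 shelves, each 28 mm thick and 203 mm deep, spanning the full gap between the sides. The bottom shelf rests on the floor (its underside at z = 0) and the clear gap between one shelf's top and the next shelf's underside is 312 mm.


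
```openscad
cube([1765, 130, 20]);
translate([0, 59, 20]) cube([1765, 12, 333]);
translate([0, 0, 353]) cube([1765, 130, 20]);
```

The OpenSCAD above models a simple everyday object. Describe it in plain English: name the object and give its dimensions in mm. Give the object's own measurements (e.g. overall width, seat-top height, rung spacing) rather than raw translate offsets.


An I-beam lying along x, 1765 mm long. Overall section height 373 mm. Two flanges 130 mm wide (y) and 20 mm thick, one on the floor and one at the top; a web 12 mm thick runs between them, centred on the flange width.


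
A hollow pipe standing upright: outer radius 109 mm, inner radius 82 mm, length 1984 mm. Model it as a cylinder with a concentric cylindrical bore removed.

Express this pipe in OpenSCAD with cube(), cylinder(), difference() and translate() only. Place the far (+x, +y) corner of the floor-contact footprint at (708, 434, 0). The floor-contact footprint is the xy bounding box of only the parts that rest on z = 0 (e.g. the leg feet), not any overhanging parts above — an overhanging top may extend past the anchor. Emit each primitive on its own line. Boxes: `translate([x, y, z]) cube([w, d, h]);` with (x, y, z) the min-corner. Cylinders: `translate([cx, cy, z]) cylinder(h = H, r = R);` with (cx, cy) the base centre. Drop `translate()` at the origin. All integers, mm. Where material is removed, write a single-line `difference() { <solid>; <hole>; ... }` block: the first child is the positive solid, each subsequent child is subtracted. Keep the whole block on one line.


difference() { translate([599, 325, 0]) cylinder(h = 1984, r = 109); translate([599, 325, 0]) cylinder(h = 1984, r = 82); }


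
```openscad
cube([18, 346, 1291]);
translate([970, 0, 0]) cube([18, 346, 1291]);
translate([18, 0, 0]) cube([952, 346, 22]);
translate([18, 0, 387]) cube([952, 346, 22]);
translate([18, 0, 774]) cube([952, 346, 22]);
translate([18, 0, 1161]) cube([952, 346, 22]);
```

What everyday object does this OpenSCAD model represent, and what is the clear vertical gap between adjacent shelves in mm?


A bookshelf. The clear shelf gap is 365 mm.

Two tall side panels with 4 horizontal boards between them — a bookshelf. The first two shelf undersides are at z = 0 and z = 387; with shelf thickness 22, the clear gap is 387 − 0 − 22 = 365 mm.


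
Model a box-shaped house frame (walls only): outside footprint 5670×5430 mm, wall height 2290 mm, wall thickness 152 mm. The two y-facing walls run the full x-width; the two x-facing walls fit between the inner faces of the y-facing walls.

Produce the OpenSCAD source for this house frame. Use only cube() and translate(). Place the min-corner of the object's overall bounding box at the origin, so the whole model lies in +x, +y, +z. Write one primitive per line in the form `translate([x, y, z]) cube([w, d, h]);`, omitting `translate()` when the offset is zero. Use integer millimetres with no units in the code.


cube([5670, 152, 2290]);
translate([0, 5278, 0]) cube([5670, 152, 2290]);
translate([0, 152, 0]) cube([152, 5126, 2290]);
translate([5518, 152, 0]) cube([152, 5126, 2290]);


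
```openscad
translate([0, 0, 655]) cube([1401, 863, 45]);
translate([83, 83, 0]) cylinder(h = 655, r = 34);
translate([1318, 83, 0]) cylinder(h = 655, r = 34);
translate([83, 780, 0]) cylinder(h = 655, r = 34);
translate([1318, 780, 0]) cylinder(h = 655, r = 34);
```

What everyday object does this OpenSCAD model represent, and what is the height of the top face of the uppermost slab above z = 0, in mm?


A table. The table height is 700 mm.

A 1401×863×45 slab sits at z = 655 on four Ø68 mm round legs — a table. The top surface is at 655 + 45 = 700 mm.


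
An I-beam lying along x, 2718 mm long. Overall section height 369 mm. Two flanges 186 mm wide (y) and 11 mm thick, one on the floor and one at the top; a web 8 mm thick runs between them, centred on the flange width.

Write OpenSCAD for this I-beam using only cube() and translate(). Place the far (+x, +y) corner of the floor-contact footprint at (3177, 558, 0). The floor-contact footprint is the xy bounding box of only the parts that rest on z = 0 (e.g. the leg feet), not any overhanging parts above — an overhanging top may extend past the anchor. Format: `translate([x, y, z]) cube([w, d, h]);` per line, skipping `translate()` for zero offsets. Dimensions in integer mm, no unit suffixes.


translate([459, 372, 0]) cube([2718, 186, 11]);
translate([459, 461, 11]) cube([2718, 8, 347]);
translate([459, 372, 358]) cube([2718, 186, 11]);


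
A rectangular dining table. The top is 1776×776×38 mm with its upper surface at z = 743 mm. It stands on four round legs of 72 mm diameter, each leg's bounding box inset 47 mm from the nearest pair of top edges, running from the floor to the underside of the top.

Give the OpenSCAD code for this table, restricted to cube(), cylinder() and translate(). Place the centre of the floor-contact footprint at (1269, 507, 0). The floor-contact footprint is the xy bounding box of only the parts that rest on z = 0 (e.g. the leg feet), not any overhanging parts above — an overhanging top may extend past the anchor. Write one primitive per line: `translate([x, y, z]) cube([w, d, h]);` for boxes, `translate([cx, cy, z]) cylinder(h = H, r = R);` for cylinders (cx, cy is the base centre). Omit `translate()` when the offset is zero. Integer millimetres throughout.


translate([381, 119, 705]) cube([1776, 776, 38]);
translate([464, 202, 0]) cylinder(h = 705, r = 36);
translate([2074, 202, 0]) cylinder(h = 705, r = 36);
translate([464, 812, 0]) cylinder(h = 705, r = 36);
translate([2074, 812, 0]) cylinder(h = 705, r = 36);


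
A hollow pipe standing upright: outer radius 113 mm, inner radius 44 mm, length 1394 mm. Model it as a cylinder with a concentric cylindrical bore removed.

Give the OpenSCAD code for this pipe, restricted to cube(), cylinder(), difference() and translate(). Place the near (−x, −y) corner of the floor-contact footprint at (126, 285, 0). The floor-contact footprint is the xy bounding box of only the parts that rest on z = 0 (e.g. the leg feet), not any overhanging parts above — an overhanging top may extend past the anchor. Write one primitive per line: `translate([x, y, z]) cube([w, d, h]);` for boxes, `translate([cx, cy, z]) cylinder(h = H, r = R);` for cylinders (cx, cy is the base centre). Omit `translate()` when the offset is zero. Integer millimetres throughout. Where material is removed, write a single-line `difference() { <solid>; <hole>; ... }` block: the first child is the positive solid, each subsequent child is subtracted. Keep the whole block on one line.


difference() { translate([239, 398, 0]) cylinder(h = 1394, r = 113); translate([239, 398, 0]) cylinder(h = 1394, r = 44); }


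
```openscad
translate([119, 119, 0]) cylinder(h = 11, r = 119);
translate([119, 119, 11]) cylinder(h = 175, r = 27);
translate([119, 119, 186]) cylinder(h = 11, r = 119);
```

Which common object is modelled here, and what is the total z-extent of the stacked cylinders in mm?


A spool. The overall height is 197 mm.

Three coaxial cylinders, large–small–large — a spool. Two 11 mm flanges and a 175 mm core give 11 + 175 + 11 = 197 mm.


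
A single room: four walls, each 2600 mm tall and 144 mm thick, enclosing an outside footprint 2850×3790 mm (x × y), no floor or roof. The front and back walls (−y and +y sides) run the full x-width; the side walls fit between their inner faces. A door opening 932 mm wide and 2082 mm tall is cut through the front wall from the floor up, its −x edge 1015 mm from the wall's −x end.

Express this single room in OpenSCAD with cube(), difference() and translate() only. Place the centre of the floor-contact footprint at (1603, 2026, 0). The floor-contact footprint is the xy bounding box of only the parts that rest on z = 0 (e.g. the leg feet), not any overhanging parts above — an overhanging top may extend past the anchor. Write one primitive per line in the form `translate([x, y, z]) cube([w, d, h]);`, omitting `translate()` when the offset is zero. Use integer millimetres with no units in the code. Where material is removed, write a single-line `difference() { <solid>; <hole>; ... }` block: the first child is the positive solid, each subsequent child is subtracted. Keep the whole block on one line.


difference() { translate([178, 131, 0]) cube([2850, 144, 2600]); translate([1193, 131, 0]) cube([932, 144, 2082]); }
translate([178, 3777, 0]) cube([2850, 144, 2600]);
translate([178, 275, 0]) cube([144, 3502, 2600]);
translate([2884, 275, 0]) cube([144, 3502, 2600]);


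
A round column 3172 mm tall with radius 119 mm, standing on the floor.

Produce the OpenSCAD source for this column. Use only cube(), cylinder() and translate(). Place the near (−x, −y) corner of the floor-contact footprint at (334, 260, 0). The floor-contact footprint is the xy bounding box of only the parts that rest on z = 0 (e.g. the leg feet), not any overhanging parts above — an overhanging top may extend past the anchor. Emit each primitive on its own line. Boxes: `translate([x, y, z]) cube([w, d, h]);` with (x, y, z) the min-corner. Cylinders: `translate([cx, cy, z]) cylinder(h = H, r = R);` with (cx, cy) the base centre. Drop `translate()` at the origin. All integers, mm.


translate([453, 379, 0]) cylinder(h = 3172, r = 119);


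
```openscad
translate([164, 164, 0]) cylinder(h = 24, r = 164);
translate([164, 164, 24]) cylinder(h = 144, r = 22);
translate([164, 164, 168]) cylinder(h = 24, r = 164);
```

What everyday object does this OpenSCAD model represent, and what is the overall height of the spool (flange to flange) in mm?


A spool. The overall height is 192 mm.

Three coaxial cylinders, large–small–large — a spool. Two 24 mm flanges and a 144 mm core give 24 + 144 + 24 = 192 mm.


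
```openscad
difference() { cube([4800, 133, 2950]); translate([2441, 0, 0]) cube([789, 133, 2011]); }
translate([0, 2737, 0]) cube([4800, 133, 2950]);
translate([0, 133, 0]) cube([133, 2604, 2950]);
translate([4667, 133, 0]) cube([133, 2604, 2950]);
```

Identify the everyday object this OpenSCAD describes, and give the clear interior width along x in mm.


A single room. The interior width is 4534 mm.

Four walls enclosing a rectangle with a door in the front wall — a room. Outside width 4800 minus two 133 mm walls gives 4534 mm.


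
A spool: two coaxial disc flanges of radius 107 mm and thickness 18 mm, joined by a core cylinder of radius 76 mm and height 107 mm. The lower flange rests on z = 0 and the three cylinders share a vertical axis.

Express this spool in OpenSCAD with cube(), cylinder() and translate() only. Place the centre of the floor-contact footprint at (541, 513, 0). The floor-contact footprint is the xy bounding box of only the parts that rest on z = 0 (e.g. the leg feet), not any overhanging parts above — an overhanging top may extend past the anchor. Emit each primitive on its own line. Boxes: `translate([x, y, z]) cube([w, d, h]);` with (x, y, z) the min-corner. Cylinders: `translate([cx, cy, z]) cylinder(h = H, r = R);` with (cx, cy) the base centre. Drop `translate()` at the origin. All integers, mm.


translate([541, 513, 0]) cylinder(h = 18, r = 107);
translate([541, 513, 18]) cylinder(h = 107, r = 76);
translate([541, 513, 125]) cylinder(h = 18, r = 107);


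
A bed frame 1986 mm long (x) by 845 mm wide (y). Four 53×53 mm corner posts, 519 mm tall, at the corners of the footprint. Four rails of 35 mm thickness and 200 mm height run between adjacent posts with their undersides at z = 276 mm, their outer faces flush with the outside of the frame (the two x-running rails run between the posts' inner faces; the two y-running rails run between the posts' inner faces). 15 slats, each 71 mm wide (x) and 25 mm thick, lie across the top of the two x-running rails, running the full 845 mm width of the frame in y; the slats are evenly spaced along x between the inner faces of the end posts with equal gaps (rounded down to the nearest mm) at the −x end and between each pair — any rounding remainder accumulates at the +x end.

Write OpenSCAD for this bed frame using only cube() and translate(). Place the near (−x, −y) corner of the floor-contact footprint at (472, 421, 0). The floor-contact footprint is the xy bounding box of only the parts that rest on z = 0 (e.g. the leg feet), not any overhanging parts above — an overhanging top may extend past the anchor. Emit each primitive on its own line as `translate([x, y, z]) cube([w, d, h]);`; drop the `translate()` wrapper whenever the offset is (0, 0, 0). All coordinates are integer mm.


translate([472, 421, 0]) cube([53, 53, 519]);
translate([472, 1213, 0]) cube([53, 53, 519]);
translate([2405, 421, 0]) cube([53, 53, 519]);
translate([2405, 1213, 0]) cube([53, 53, 519]);
translate([525, 421, 276]) cube([1880, 35, 200]);
translate([525, 1231, 276]) cube([1880, 35, 200]);
translate([472, 474, 276]) cube([35, 739, 200]);
translate([2423, 474, 276]) cube([35, 739, 200]);
translate([575, 421, 476]) cube([71, 845, 25]);
translate([696, 421, 476]) cube([71, 845, 25]);
translate([817, 421, 476]) cube([71, 845, 25]);
translate([938, 421, 476]) cube([71, 845, 25]);
translate([1059, 421, 476]) cube([71, 845, 25]);
translate([1180, 421, 476]) cube([71, 845, 25]);
translate([1301, 421, 476]) cube([71, 845, 25]);
translate([1422, 421, 476]) cube([71, 845, 25]);
translate([1543, 421, 476]) cube([71, 845, 25]);
translate([1664, 421, 476]) cube([71, 845, 25]);
translate([1785, 421, 476]) cube([71, 845, 25]);
translate([1906, 421, 476]) cube([71, 845, 25]);
translate([2027, 421, 476]) cube([71, 845, 25]);
translate([2148, 421, 476]) cube([71, 845, 25]);
translate([2269, 421, 476]) cube([71, 845, 25]);


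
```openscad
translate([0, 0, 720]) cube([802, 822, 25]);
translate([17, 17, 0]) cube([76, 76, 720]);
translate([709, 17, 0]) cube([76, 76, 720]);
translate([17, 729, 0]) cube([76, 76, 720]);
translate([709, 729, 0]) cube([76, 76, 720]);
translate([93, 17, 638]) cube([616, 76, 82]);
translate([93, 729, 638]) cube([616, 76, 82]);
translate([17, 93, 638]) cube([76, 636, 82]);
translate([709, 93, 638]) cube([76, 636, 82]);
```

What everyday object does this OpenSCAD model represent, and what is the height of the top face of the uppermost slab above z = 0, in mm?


A table. The table height is 745 mm.

A 802×822×25 slab sits at z = 720 on four 76 mm square posts — a table. The top surface is at 720 + 25 = 745 mm.


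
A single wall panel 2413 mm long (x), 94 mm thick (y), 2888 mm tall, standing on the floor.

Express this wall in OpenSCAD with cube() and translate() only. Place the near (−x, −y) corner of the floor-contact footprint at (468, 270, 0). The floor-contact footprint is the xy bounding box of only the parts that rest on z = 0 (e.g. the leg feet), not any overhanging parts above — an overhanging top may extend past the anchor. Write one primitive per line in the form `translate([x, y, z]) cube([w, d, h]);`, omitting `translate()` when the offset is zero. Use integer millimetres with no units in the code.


translate([468, 270, 0]) cube([2413, 94, 2888]);


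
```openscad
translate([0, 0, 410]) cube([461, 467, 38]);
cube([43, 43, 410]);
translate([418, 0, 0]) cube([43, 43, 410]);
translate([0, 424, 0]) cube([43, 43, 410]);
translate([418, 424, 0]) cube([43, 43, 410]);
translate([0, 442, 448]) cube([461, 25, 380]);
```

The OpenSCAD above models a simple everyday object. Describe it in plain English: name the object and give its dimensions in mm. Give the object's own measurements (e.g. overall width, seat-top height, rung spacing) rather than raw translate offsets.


A chair. The seat is a 461×467×38 mm slab with its top at z = 448 mm, on four 43×43 mm corner legs (flush with the seat edges, standing on z = 0). A flat backrest 25 mm thick, 380 mm tall, spans the full seat width and rises from the seat top along its +y edge, rear face flush with the rear of the seat.


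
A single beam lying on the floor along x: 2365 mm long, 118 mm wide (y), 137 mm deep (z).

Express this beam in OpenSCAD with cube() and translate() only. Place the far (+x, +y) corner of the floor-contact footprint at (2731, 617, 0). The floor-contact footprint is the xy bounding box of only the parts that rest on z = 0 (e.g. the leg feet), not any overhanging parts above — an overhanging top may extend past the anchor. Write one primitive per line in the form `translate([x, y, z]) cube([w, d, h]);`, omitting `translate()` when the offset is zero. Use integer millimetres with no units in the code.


translate([366, 499, 0]) cube([2365, 118, 137]);


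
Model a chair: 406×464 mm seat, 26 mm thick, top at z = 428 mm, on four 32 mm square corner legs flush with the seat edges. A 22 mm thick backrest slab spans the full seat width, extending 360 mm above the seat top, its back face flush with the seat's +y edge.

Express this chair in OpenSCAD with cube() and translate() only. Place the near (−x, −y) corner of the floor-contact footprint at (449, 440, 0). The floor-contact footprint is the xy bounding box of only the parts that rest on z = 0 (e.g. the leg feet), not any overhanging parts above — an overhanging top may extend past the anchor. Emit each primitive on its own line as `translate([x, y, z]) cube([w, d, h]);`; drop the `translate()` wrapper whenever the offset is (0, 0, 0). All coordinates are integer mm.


// leg_h = 428 - 26 = 402
translate([449, 440, 402]) cube([406, 464, 26]);
translate([449, 440, 0]) cube([32, 32, 402]);
translate([823, 440, 0]) cube([32, 32, 402]);
translate([449, 872, 0]) cube([32, 32, 402]);
translate([823, 872, 0]) cube([32, 32, 402]);
translate([449, 882, 428]) cube([406, 22, 360]);


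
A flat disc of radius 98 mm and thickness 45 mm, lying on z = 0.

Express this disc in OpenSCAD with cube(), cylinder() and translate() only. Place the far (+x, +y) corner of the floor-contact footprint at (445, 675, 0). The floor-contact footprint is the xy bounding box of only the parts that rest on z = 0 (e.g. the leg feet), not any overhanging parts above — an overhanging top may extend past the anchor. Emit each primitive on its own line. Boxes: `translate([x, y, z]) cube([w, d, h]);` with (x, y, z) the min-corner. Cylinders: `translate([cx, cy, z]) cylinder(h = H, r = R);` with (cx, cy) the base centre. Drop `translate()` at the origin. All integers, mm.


translate([347, 577, 0]) cylinder(h = 45, r = 98);
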